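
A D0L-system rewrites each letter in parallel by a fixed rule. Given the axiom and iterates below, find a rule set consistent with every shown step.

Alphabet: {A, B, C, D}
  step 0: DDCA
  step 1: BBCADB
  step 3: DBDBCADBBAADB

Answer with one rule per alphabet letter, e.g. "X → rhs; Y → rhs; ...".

A->DB, B->A, C->CA, D->B

  step 0 ⇒ step 1: DDCA ⇒ B·B·CA·DB
    A ↦ DB
    C ↦ CA
    D ↦ B
    B ↦ A  (constrained at step 1)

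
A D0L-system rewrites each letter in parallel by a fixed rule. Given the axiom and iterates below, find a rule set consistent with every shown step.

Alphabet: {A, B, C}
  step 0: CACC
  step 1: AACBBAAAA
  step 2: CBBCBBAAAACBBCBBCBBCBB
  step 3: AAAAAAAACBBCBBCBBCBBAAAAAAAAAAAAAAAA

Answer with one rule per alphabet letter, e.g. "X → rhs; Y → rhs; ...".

  step 2 ⇒ step 3: CBBCBBAAAACBBCBBCBBCBB ⇒ AA·A·A·AA·A·A·CBB·CBB·CBB·CBB·AA·A·A·AA·A·A·AA·A·A·AA·A·A
    A ↦ CBB
    B ↦ A
    C ↦ AA

A->CBB, B->A, C->AA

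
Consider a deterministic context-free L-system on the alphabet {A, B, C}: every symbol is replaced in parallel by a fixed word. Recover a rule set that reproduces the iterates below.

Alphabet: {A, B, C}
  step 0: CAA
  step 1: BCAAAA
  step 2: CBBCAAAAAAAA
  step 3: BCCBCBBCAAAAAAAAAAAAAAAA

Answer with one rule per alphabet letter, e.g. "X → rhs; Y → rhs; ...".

A->AA, B->CB, C->BC

  step 2 ⇒ step 3: CBBCAAAAAAAA ⇒ BC·CB·CB·BC·AA·AA·AA·AA·AA·AA·AA·AA
    A ↦ AA
    B ↦ CB
    C ↦ BC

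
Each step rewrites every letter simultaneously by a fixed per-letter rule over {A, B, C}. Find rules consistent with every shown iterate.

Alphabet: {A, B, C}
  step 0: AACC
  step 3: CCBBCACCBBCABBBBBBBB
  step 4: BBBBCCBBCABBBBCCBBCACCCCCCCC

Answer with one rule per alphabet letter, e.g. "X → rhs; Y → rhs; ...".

A->CA, B->C, C->BB

  step 3 ⇒ step 4: CCBBCACCBBCABBBBBBBB ⇒ BB·BB·C·C·BB·CA·BB·BB·C·C·BB·CA·C·C·C·C·C·C·C·C
    A ↦ CA
    B ↦ C
    C ↦ BB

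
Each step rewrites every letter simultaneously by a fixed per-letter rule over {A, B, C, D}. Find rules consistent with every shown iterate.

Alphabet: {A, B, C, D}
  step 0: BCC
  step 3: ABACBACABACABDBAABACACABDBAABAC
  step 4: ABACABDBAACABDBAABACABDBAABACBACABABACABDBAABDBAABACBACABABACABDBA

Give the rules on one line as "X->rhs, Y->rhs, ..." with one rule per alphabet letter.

  step 3 ⇒ step 4: ABACBACABACABDBAABACACABDBAABAC ⇒ AB·AC·AB·DBA·AC·AB·DBA·AB·AC·AB·DBA·AB·AC·B·AC·AB·AB·AC·AB·DBA·AB·DBA·AB·AC·B·AC·AB·AB·AC·AB·DBA
    A ↦ AB
    B ↦ AC
    C ↦ DBA
    D ↦ B

A->AB, B->AC, C->DBA, D->B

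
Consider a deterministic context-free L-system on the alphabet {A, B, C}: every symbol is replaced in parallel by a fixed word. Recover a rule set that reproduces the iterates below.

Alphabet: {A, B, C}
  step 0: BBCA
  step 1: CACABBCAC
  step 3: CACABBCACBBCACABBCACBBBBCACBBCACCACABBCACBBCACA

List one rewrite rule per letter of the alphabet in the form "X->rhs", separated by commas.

  step 0 ⇒ step 1: BBCA ⇒ CA·CA·BB·CAC
    A ↦ CAC
    B ↦ CA
    C ↦ BB

A->CAC, B->CA, C->BB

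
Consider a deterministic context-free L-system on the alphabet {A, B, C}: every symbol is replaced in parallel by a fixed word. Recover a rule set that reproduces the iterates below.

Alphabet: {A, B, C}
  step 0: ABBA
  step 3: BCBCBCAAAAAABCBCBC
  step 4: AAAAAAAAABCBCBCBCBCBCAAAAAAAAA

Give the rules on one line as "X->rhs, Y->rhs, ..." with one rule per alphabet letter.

A->BC, B->A, C->AA

  step 3 ⇒ step 4: BCBCBCAAAAAABCBCBC ⇒ A·AA·A·AA·A·AA·BC·BC·BC·BC·BC·BC·A·AA·A·AA·A·AA
    A ↦ BC
    B ↦ A
    C ↦ AA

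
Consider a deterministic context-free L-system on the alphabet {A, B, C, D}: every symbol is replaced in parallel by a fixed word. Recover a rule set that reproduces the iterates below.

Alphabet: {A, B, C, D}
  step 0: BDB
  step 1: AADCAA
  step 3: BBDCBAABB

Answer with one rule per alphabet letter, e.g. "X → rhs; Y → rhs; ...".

  step 0 ⇒ step 1: BDB ⇒ AA·DC·AA
    B ↦ AA
    D ↦ DC
    A ↦ C  (constrained at step 1)
    C ↦ B  (constrained at step 1)

A->C, B->AA, C->B, D->DC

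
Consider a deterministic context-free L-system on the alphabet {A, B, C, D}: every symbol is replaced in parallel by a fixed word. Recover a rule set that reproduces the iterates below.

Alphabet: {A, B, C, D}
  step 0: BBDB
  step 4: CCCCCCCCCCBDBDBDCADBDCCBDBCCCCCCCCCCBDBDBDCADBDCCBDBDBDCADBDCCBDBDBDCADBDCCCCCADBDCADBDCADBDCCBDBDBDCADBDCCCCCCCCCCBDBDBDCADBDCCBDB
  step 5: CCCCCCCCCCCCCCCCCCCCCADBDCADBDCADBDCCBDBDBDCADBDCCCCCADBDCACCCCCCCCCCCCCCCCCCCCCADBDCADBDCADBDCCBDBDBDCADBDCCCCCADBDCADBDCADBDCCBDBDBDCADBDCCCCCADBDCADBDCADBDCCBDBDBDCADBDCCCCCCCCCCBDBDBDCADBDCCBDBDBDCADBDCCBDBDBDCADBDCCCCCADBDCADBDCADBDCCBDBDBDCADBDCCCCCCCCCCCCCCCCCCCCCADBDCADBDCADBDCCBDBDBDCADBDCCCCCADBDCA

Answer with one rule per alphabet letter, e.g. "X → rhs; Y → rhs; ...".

A->BDB, B->CA, C->CC, D->DBD

  step 4 ⇒ step 5: CCCCCCCCCCBDBDBDCADBDCCBDBCCCCCCCCCCBDBDBDCADBDCCBDBDBDCADBDCCBDBDBDCADBDCCCCCADBDCADBDCADBDCCBDBDBDCADBDCCCCCCCCCCBDBDBDCADBDCCBDB ⇒ CC·CC·CC·CC·CC·CC·CC·CC·CC·CC·CA·DBD·CA·DBD·CA·DBD·CC·BDB·DBD·CA·DBD·CC·CC·CA·DBD·CA·CC·CC·CC·CC·CC·CC·CC·CC·CC·CC·CA·DBD·CA·DBD·CA·DBD·CC·BDB·DBD·CA·DBD·CC·CC·CA·DBD·CA·DBD·CA·DBD·CC·BDB·DBD·CA·DBD·CC·CC·CA·DBD·CA·DBD·CA·DBD·CC·BDB·DBD·CA·DBD·CC·CC·CC·CC·CC·BDB·DBD·CA·DBD·CC·BDB·DBD·CA·DBD·CC·BDB·DBD·CA·DBD·CC·CC·CA·DBD·CA·DBD·CA·DBD·CC·BDB·DBD·CA·DBD·CC·CC·CC·CC·CC·CC·CC·CC·CC·CC·CA·DBD·CA·DBD·CA·DBD·CC·BDB·DBD·CA·DBD·CC·CC·CA·DBD·CA
    A ↦ BDB
    B ↦ CA
    C ↦ CC
    D ↦ DBD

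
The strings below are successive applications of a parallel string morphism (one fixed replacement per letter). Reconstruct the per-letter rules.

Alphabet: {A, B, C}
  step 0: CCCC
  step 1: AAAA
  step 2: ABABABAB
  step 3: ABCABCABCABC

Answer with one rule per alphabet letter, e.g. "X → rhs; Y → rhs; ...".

A->AB, B->C, C->A

  step 2 ⇒ step 3: ABABABAB ⇒ AB·C·AB·C·AB·C·AB·C
    A ↦ AB
    B ↦ C
  step 0 ⇒ step 1: CCCC ⇒ A·A·A·A
    C ↦ A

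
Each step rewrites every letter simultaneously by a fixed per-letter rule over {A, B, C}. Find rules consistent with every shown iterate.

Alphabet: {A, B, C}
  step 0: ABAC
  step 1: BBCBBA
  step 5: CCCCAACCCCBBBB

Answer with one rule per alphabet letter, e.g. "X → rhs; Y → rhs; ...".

A->BB, B->C, C->A

  step 0 ⇒ step 1: ABAC ⇒ BB·C·BB·A
    A ↦ BB
    B ↦ C
    C ↦ A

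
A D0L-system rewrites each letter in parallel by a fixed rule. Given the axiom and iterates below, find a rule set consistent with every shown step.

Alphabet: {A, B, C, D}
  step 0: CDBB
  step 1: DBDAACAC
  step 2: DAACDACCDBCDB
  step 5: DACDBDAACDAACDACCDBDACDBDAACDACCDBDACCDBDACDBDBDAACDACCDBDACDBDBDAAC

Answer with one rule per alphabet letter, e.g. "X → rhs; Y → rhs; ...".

A->C, B->AC, C->DB, D->DA

  step 1 ⇒ step 2: DBDAACAC ⇒ DA·AC·DA·C·C·DB·C·DB
    A ↦ C
    B ↦ AC
    C ↦ DB
    D ↦ DA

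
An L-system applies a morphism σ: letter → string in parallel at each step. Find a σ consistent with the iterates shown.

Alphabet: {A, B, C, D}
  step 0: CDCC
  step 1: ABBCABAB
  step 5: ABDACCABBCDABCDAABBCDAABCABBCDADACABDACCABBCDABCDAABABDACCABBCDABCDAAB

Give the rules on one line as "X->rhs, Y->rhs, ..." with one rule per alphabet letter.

A->DA, B->C, C->AB, D->BC

  step 0 ⇒ step 1: CDCC ⇒ AB·BC·AB·AB
    C ↦ AB
    D ↦ BC
    A ↦ DA  (constrained at step 1)
    B ↦ C  (constrained at step 1)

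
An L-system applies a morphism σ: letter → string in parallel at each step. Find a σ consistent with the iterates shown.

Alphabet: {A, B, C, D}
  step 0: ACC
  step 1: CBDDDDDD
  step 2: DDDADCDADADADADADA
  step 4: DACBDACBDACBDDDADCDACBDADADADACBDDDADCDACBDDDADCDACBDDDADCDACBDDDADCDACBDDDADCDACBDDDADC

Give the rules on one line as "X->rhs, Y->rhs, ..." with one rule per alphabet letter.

  step 1 ⇒ step 2: CBDDDDDD ⇒ DDD·ADC·DA·DA·DA·DA·DA·DA
    B ↦ ADC
    C ↦ DDD
    D ↦ DA
  step 0 ⇒ step 1: ACC ⇒ CB·DDD·DDD
    A ↦ CB

A->CB, B->ADC, C->DDD, D->DA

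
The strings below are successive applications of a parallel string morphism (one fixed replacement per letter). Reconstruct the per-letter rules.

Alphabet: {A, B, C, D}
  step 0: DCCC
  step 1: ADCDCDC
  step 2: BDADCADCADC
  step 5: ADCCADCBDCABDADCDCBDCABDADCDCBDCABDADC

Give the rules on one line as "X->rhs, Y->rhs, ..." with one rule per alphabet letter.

  step 1 ⇒ step 2: ADCDCDC ⇒ BD·A·DC·A·DC·A·DC
    A ↦ BD
    C ↦ DC
    D ↦ A
    B ↦ C  (constrained at step 2)

A->BD, B->C, C->DC, D->A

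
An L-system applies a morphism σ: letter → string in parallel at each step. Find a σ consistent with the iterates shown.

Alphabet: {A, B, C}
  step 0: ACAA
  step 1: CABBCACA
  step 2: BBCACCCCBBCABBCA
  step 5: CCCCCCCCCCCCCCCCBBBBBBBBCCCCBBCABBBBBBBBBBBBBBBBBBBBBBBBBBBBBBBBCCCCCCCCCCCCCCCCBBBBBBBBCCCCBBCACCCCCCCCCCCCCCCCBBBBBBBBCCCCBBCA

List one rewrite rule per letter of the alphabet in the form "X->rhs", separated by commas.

  step 1 ⇒ step 2: CABBCACA ⇒ BB·CA·CC·CC·BB·CA·BB·CA
    A ↦ CA
    B ↦ CC
    C ↦ BB

A->CA, B->CC, C->BB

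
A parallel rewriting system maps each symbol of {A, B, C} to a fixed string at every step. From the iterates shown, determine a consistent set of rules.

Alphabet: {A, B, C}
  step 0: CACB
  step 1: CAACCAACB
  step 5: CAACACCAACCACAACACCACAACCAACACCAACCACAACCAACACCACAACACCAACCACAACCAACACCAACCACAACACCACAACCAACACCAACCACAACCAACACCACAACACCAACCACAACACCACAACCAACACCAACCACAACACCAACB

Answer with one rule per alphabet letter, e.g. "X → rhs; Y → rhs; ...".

A->AC, B->ACB, C->CA

  step 0 ⇒ step 1: CACB ⇒ CA·AC·CA·ACB
    A ↦ AC
    B ↦ ACB
    C ↦ CA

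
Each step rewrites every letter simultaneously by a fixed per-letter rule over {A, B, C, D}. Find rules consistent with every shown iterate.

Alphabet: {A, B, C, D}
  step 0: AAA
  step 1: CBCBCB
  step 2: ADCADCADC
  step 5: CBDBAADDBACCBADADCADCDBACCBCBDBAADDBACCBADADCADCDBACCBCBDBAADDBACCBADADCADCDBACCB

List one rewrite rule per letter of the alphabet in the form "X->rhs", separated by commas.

A->CB, B->C, C->AD, D->DBA

  step 1 ⇒ step 2: CBCBCB ⇒ AD·C·AD·C·AD·C
    B ↦ C
    C ↦ AD
  step 0 ⇒ step 1: AAA ⇒ CB·CB·CB
    A ↦ CB
    D ↦ DBA  (constrained at step 2)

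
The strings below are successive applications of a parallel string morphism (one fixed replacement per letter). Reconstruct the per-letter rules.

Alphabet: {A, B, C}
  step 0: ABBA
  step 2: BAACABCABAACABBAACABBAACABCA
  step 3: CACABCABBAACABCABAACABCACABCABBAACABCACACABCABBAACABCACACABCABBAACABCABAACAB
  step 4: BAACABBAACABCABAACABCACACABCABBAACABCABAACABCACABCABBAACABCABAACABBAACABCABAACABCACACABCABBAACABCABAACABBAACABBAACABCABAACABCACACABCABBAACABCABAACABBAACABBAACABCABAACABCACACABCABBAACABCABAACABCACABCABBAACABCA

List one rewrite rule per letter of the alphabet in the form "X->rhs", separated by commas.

  step 3 ⇒ step 4: CACABCABBAACABCABAACABCACABCABBAACABCACACABCABBAACABCACACABCABBAACABCABAACAB ⇒ BAA·CAB·BAA·CAB·CA·BAA·CAB·CA·CA·CAB·CAB·BAA·CAB·CA·BAA·CAB·CA·CAB·CAB·BAA·CAB·CA·BAA·CAB·BAA·CAB·CA·BAA·CAB·CA·CA·CAB·CAB·BAA·CAB·CA·BAA·CAB·BAA·CAB·BAA·CAB·CA·BAA·CAB·CA·CA·CAB·CAB·BAA·CAB·CA·BAA·CAB·BAA·CAB·BAA·CAB·CA·BAA·CAB·CA·CA·CAB·CAB·BAA·CAB·CA·BAA·CAB·CA·CAB·CAB·BAA·CAB·CA
    A ↦ CAB
    B ↦ CA
    C ↦ BAA

A->CAB, B->CA, C->BAA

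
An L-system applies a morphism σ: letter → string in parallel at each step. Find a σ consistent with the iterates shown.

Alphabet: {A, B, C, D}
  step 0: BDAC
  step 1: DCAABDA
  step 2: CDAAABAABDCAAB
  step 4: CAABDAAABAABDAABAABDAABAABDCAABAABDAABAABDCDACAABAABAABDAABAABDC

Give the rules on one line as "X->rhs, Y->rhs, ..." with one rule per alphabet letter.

  step 1 ⇒ step 2: DCAABDA ⇒ C·DA·AAB·AAB·D·C·AAB
    A ↦ AAB
    B ↦ D
    C ↦ DA
    D ↦ C

A->AAB, B->D, C->DA, D->C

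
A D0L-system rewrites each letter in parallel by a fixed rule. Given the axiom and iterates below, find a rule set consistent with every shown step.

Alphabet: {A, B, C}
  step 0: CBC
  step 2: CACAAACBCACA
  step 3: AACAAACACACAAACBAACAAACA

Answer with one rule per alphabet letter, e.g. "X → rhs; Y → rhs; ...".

  step 2 ⇒ step 3: CACAAACBCACA ⇒ AA·CA·AA·CA·CA·CA·AA·CB·AA·CA·AA·CA
    A ↦ CA
    B ↦ CB
    C ↦ AA

A->CA, B->CB, C->AA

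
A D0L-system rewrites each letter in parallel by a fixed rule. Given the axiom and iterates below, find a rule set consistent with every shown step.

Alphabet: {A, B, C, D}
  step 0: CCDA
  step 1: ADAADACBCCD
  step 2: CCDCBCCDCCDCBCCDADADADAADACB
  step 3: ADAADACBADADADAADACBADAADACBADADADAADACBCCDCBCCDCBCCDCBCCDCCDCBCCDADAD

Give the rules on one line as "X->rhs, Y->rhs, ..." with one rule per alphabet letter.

  step 2 ⇒ step 3: CCDCBCCDCCDCBCCDADADADAADACB ⇒ ADA·ADA·CB·ADA·D·ADA·ADA·CB·ADA·ADA·CB·ADA·D·ADA·ADA·CB·CCD·CB·CCD·CB·CCD·CB·CCD·CCD·CB·CCD·ADA·D
    A ↦ CCD
    B ↦ D
    C ↦ ADA
    D ↦ CB

A->CCD, B->D, C->ADA, D->CB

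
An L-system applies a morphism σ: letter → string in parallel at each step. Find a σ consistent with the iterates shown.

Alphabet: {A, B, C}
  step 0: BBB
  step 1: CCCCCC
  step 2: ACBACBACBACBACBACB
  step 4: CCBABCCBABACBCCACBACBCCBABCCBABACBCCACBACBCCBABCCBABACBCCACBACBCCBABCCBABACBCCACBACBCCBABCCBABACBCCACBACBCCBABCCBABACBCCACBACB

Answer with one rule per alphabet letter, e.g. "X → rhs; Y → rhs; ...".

  step 1 ⇒ step 2: CCCCCC ⇒ ACB·ACB·ACB·ACB·ACB·ACB
    C ↦ ACB
    A ↦ BAB  (constrained at step 2)
  step 0 ⇒ step 1: BBB ⇒ CC·CC·CC
    B ↦ CC

A->BAB, B->CC, C->ACB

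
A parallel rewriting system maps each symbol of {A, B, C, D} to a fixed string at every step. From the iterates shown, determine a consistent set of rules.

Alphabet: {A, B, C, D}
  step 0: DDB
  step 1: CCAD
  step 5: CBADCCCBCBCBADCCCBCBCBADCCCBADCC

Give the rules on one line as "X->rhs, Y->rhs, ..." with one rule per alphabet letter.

  step 0 ⇒ step 1: DDB ⇒ C·C·AD
    B ↦ AD
    D ↦ C
    A ↦ C  (constrained at step 1)
    C ↦ CB  (constrained at step 1)

A->C, B->AD, C->CB, D->C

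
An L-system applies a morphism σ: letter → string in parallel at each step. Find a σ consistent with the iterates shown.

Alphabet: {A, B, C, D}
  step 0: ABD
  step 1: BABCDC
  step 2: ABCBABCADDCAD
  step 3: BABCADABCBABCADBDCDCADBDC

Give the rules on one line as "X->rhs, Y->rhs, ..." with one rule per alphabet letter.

  step 2 ⇒ step 3: ABCBABCADDCAD ⇒ B·ABC·AD·ABC·B·ABC·AD·B·DC·DC·AD·B·DC
    A ↦ B
    B ↦ ABC
    C ↦ AD
    D ↦ DC

A->B, B->ABC, C->AD, D->DC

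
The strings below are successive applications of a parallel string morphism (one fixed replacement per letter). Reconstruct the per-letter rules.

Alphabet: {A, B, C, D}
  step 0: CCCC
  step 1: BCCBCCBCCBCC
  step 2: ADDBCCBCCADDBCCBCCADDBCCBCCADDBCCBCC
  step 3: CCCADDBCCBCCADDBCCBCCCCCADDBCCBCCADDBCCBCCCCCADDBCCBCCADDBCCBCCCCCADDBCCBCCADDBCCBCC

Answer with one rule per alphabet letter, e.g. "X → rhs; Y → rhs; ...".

A->C, B->ADD, C->BCC, D->C

  step 2 ⇒ step 3: ADDBCCBCCADDBCCBCCADDBCCBCCADDBCCBCC ⇒ C·C·C·ADD·BCC·BCC·ADD·BCC·BCC·C·C·C·ADD·BCC·BCC·ADD·BCC·BCC·C·C·C·ADD·BCC·BCC·ADD·BCC·BCC·C·C·C·ADD·BCC·BCC·ADD·BCC·BCC
    A ↦ C
    B ↦ ADD
    C ↦ BCC
    D ↦ C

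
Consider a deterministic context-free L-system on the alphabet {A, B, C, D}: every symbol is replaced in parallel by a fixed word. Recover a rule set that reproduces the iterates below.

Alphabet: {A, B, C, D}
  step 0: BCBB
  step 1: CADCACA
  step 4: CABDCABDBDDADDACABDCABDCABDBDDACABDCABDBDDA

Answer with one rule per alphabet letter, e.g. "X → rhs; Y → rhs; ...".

  step 0 ⇒ step 1: BCBB ⇒ CA·D·CA·CA
    B ↦ CA
    C ↦ D
    A ↦ DA  (constrained at step 1)
    D ↦ BD  (constrained at step 1)

A->DA, B->CA, C->D, D->BD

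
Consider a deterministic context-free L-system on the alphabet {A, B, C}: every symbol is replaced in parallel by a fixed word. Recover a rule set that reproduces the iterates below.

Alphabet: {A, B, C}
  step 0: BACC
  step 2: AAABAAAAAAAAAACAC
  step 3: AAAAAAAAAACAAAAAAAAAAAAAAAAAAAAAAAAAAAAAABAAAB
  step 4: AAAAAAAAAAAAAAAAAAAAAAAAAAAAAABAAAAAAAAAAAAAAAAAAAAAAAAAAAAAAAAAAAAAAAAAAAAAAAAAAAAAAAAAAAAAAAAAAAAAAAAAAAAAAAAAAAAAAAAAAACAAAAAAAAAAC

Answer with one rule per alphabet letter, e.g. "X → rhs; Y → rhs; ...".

  step 3 ⇒ step 4: AAAAAAAAAACAAAAAAAAAAAAAAAAAAAAAAAAAAAAAABAAAB ⇒ AAA·AAA·AAA·AAA·AAA·AAA·AAA·AAA·AAA·AAA·B·AAA·AAA·AAA·AAA·AAA·AAA·AAA·AAA·AAA·AAA·AAA·AAA·AAA·AAA·AAA·AAA·AAA·AAA·AAA·AAA·AAA·AAA·AAA·AAA·AAA·AAA·AAA·AAA·AAA·AAA·AC·AAA·AAA·AAA·AC
    A ↦ AAA
    B ↦ AC
    C ↦ B

A->AAA, B->AC, C->B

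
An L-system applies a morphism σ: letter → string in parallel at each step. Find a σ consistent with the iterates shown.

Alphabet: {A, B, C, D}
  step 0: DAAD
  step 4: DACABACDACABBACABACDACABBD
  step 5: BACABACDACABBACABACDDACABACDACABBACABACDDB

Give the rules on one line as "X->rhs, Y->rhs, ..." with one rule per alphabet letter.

  step 4 ⇒ step 5: DACABACDACABBACABACDACABBD ⇒ B·AC·AB·AC·D·AC·AB·B·AC·AB·AC·D·D·AC·AB·AC·D·AC·AB·B·AC·AB·AC·D·D·B
    A ↦ AC
    B ↦ D
    C ↦ AB
    D ↦ B

A->AC, B->D, C->AB, D->B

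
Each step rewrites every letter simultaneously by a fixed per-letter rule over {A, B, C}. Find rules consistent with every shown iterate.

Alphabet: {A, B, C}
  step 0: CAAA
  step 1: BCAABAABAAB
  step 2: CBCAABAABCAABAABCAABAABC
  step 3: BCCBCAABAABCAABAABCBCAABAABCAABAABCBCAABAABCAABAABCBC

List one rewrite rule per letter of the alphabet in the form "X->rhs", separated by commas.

A->AAB, B->C, C->BC

  step 2 ⇒ step 3: CBCAABAABCAABAABCAABAABC ⇒ BC·C·BC·AAB·AAB·C·AAB·AAB·C·BC·AAB·AAB·C·AAB·AAB·C·BC·AAB·AAB·C·AAB·AAB·C·BC
    A ↦ AAB
    B ↦ C
    C ↦ BC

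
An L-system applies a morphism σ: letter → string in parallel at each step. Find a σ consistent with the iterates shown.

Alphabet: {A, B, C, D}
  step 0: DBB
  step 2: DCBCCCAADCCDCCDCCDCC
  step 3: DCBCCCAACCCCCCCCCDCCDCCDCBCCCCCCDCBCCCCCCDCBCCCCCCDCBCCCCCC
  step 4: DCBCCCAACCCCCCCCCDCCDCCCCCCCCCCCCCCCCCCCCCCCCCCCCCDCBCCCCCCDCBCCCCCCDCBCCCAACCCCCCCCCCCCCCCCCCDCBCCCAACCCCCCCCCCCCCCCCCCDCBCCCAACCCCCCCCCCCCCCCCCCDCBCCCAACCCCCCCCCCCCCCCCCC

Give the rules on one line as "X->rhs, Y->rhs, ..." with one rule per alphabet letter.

A->DCC, B->AA, C->CCC, D->DCB

  step 3 ⇒ step 4: DCBCCCAACCCCCCCCCDCCDCCDCBCCCCCCDCBCCCCCCDCBCCCCCCDCBCCCCCC ⇒ DCB·CCC·AA·CCC·CCC·CCC·DCC·DCC·CCC·CCC·CCC·CCC·CCC·CCC·CCC·CCC·CCC·DCB·CCC·CCC·DCB·CCC·CCC·DCB·CCC·AA·CCC·CCC·CCC·CCC·CCC·CCC·DCB·CCC·AA·CCC·CCC·CCC·CCC·CCC·CCC·DCB·CCC·AA·CCC·CCC·CCC·CCC·CCC·CCC·DCB·CCC·AA·CCC·CCC·CCC·CCC·CCC·CCC
    A ↦ DCC
    B ↦ AA
    C ↦ CCC
    D ↦ DCB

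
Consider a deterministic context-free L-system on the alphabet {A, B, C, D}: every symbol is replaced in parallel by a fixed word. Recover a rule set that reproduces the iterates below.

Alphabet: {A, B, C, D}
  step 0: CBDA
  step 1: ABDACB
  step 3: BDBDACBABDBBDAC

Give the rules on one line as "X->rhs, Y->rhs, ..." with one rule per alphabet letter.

A->B, B->BD, C->A, D->AC

  step 0 ⇒ step 1: CBDA ⇒ A·BD·AC·B
    A ↦ B
    B ↦ BD
    C ↦ A
    D ↦ AC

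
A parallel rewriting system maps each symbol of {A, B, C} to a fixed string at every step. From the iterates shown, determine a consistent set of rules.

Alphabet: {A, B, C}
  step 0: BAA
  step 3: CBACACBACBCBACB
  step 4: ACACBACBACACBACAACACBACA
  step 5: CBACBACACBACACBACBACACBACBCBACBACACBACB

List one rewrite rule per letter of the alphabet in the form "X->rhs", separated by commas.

  step 4 ⇒ step 5: ACACBACBACACBACAACACBACA ⇒ CB·A·CB·A·CA·CB·A·CA·CB·A·CB·A·CA·CB·A·CB·CB·A·CB·A·CA·CB·A·CB
    A ↦ CB
    B ↦ CA
    C ↦ A

A->CB, B->CA, C->A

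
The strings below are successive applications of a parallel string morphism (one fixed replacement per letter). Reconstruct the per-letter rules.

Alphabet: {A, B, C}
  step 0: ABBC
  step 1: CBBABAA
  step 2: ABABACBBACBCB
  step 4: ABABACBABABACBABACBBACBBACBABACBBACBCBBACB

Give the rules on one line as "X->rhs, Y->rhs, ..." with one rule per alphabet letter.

A->CB, B->BA, C->A

  step 1 ⇒ step 2: CBBABAA ⇒ A·BA·BA·CB·BA·CB·CB
    A ↦ CB
    B ↦ BA
    C ↦ A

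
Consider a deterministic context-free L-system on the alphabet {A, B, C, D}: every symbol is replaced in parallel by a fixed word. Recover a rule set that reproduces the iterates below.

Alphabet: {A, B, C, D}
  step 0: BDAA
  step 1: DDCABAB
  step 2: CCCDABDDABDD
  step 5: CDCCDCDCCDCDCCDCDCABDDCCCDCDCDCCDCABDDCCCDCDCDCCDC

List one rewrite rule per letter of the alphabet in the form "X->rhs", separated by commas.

  step 1 ⇒ step 2: DDCABAB ⇒ C·C·CD·AB·DD·AB·DD
    A ↦ AB
    B ↦ DD
    C ↦ CD
    D ↦ C

A->AB, B->DD, C->CD, D->C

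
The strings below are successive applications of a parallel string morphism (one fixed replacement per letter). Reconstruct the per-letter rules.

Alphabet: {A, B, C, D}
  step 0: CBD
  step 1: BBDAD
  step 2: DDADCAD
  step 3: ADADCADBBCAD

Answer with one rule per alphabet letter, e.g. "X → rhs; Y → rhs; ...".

  step 2 ⇒ step 3: DDADCAD ⇒ AD·AD·C·AD·BB·C·AD
    A ↦ C
    C ↦ BB
    D ↦ AD
  step 0 ⇒ step 1: CBD ⇒ BB·D·AD
    B ↦ D

A->C, B->D, C->BB, D->AD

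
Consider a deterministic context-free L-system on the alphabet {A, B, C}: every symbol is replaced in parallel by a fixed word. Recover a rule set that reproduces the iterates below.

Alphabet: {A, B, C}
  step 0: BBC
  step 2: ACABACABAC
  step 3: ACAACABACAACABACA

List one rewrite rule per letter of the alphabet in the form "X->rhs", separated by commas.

  step 2 ⇒ step 3: ACABACABAC ⇒ AC·A·AC·AB·AC·A·AC·AB·AC·A
    A ↦ AC
    B ↦ AB
    C ↦ A

A->AC, B->AB, C->A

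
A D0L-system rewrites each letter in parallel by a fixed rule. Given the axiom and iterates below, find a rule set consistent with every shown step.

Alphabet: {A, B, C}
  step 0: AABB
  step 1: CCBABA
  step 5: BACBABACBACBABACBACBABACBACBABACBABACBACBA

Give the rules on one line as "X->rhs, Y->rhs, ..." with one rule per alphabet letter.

A->C, B->BA, C->BA

  step 0 ⇒ step 1: AABB ⇒ C·C·BA·BA
    A ↦ C
    B ↦ BA
    C ↦ BA  (constrained at step 1)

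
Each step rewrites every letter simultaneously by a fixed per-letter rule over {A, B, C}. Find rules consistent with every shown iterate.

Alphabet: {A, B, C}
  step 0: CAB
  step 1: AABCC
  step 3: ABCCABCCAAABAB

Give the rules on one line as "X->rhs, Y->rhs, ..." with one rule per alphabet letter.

  step 0 ⇒ step 1: CAB ⇒ A·AB·CC
    A ↦ AB
    B ↦ CC
    C ↦ A

A->AB, B->CC, C->A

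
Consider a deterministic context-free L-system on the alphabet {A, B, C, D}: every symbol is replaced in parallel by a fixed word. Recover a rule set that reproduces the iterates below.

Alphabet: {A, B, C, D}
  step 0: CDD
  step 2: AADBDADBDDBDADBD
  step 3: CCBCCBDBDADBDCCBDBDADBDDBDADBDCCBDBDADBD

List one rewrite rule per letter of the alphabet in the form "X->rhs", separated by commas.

  step 2 ⇒ step 3: AADBDADBDDBDADBD ⇒ CCB·CCB·DBD·A·DBD·CCB·DBD·A·DBD·DBD·A·DBD·CCB·DBD·A·DBD
    A ↦ CCB
    B ↦ A
    D ↦ DBD
    C ↦ BB  (constrained at step 0)

A->CCB, B->A, C->BB, D->DBD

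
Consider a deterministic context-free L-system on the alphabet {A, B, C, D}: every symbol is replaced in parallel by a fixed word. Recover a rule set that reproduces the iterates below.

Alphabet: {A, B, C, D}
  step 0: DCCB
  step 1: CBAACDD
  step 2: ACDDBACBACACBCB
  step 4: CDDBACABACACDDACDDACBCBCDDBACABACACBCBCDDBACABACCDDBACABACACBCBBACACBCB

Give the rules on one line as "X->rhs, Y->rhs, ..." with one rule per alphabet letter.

A->BAC, B->CDD, C->A, D->CB

  step 1 ⇒ step 2: CBAACDD ⇒ A·CDD·BAC·BAC·A·CB·CB
    A ↦ BAC
    B ↦ CDD
    C ↦ A
    D ↦ CB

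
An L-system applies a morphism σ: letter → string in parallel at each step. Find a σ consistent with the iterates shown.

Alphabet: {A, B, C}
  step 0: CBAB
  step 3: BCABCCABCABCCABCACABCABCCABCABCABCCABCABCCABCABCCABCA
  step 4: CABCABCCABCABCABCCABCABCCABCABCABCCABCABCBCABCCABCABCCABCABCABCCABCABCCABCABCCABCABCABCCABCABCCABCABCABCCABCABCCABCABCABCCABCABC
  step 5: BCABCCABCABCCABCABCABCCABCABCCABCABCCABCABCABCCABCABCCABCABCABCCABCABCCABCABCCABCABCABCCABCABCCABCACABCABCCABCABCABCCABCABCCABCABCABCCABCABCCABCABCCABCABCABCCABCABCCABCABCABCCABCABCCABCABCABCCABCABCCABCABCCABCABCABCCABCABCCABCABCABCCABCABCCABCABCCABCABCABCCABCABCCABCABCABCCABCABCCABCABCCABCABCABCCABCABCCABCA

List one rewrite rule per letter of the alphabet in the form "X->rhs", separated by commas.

A->BC, B->CA, C->BCA

  step 4 ⇒ step 5: CABCABCCABCABCABCCABCABCCABCABCABCCABCABCBCABCCABCABCCABCABCABCCABCABCCABCABCCABCABCABCCABCABCCABCABCABCCABCABCCABCABCABCCABCABC ⇒ BCA·BC·CA·BCA·BC·CA·BCA·BCA·BC·CA·BCA·BC·CA·BCA·BC·CA·BCA·BCA·BC·CA·BCA·BC·CA·BCA·BCA·BC·CA·BCA·BC·CA·BCA·BC·CA·BCA·BCA·BC·CA·BCA·BC·CA·BCA·CA·BCA·BC·CA·BCA·BCA·BC·CA·BCA·BC·CA·BCA·BCA·BC·CA·BCA·BC·CA·BCA·BC·CA·BCA·BCA·BC·CA·BCA·BC·CA·BCA·BCA·BC·CA·BCA·BC·CA·BCA·BCA·BC·CA·BCA·BC·CA·BCA·BC·CA·BCA·BCA·BC·CA·BCA·BC·CA·BCA·BCA·BC·CA·BCA·BC·CA·BCA·BC·CA·BCA·BCA·BC·CA·BCA·BC·CA·BCA·BCA·BC·CA·BCA·BC·CA·BCA·BC·CA·BCA·BCA·BC·CA·BCA·BC·CA·BCA
    A ↦ BC
    B ↦ CA
    C ↦ BCA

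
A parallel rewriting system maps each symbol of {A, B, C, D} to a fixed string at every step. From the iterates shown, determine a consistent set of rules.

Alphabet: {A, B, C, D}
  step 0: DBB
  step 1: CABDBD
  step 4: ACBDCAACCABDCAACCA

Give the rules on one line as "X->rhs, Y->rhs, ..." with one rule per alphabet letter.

  step 0 ⇒ step 1: DBB ⇒ CA·BD·BD
    B ↦ BD
    D ↦ CA
    A ↦ C  (constrained at step 1)
    C ↦ A  (constrained at step 1)

A->C, B->BD, C->A, D->CA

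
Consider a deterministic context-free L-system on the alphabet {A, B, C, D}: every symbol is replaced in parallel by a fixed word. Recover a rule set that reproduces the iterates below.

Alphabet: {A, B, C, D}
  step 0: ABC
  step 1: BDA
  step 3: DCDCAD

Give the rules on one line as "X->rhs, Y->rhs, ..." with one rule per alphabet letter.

A->B, B->D, C->A, D->DC

  step 0 ⇒ step 1: ABC ⇒ B·D·A
    A ↦ B
    B ↦ D
    C ↦ A
    D ↦ DC  (constrained at step 1)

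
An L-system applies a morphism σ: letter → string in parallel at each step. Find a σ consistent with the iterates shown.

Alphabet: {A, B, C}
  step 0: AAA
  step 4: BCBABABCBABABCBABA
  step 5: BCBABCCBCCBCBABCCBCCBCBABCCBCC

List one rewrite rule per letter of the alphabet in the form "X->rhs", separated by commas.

  step 4 ⇒ step 5: BCBABABCBABABCBABA ⇒ BC·BA·BC·C·BC·C·BC·BA·BC·C·BC·C·BC·BA·BC·C·BC·C
    A ↦ C
    B ↦ BC
    C ↦ BA

A->C, B->BC, C->BA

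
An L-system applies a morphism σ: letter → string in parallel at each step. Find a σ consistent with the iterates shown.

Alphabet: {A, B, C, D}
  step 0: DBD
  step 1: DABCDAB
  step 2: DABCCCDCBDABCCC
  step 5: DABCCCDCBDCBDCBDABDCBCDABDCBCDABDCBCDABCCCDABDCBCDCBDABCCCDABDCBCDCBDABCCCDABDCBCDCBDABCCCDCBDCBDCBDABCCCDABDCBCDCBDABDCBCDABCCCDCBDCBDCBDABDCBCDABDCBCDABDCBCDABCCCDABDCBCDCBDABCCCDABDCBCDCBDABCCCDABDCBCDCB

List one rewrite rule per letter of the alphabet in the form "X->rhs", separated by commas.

A->CC, B->C, C->DCB, D->DAB

  step 1 ⇒ step 2: DABCDAB ⇒ DAB·CC·C·DCB·DAB·CC·C
    A ↦ CC
    B ↦ C
    C ↦ DCB
    D ↦ DAB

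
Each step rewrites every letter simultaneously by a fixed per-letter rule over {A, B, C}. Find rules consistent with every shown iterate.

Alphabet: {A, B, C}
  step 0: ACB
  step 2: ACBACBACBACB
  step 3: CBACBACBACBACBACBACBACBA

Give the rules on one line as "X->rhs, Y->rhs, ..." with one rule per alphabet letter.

A->CB, B->CBA, C->A

  step 2 ⇒ step 3: ACBACBACBACB ⇒ CB·A·CBA·CB·A·CBA·CB·A·CBA·CB·A·CBA
    A ↦ CB
    B ↦ CBA
    C ↦ A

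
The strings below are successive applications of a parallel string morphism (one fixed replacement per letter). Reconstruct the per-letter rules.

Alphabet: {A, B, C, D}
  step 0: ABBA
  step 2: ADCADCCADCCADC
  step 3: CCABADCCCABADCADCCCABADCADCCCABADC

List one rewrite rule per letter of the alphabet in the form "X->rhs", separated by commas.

A->C, B->CA, C->ADC, D->CAB

  step 2 ⇒ step 3: ADCADCCADCCADC ⇒ C·CAB·ADC·C·CAB·ADC·ADC·C·CAB·ADC·ADC·C·CAB·ADC
    A ↦ C
    C ↦ ADC
    D ↦ CAB
    B ↦ CA  (constrained at step 0)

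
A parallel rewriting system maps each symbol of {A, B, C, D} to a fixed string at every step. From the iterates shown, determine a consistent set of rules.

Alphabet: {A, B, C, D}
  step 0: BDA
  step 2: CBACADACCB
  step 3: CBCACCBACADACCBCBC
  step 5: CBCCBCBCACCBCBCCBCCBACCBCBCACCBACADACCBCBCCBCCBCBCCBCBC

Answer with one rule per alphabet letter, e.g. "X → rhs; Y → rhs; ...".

  step 2 ⇒ step 3: CBACADACCB ⇒ CB·C·AC·CB·AC·AD·AC·CB·CB·C
    A ↦ AC
    B ↦ C
    C ↦ CB
    D ↦ AD

A->AC, B->C, C->CB, D->AD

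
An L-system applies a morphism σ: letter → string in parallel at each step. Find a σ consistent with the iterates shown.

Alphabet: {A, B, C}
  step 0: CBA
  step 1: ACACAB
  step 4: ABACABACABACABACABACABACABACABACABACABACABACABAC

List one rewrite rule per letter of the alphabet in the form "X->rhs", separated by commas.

  step 0 ⇒ step 1: CBA ⇒ AC·AC·AB
    A ↦ AB
    B ↦ AC
    C ↦ AC

A->AB, B->AC, C->AC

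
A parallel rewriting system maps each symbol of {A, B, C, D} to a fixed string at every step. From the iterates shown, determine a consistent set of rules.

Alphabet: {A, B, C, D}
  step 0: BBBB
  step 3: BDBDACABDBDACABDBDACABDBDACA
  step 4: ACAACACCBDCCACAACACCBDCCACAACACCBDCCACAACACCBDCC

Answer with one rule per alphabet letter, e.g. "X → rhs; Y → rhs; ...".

A->CC, B->AC, C->BD, D->A

  step 3 ⇒ step 4: BDBDACABDBDACABDBDACABDBDACA ⇒ AC·A·AC·A·CC·BD·CC·AC·A·AC·A·CC·BD·CC·AC·A·AC·A·CC·BD·CC·AC·A·AC·A·CC·BD·CC
    A ↦ CC
    B ↦ AC
    C ↦ BD
    D ↦ A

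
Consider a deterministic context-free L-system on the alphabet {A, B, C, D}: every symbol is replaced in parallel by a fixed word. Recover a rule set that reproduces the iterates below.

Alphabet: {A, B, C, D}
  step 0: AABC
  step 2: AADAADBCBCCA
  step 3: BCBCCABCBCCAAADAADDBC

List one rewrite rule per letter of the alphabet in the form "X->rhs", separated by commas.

  step 2 ⇒ step 3: AADAADBCBCCA ⇒ BC·BC·CA·BC·BC·CA·AA·D·AA·D·D·BC
    A ↦ BC
    B ↦ AA
    C ↦ D
    D ↦ CA

A->BC, B->AA, C->D, D->CA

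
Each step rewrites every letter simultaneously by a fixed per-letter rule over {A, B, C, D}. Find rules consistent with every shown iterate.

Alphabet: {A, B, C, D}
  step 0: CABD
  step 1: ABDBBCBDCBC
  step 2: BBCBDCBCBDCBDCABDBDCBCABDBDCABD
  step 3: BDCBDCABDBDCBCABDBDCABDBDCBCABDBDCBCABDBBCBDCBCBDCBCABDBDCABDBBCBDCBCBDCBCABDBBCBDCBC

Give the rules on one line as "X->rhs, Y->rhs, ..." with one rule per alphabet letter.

A->BBC, B->BDC, C->ABD, D->BC

  step 2 ⇒ step 3: BBCBDCBCBDCBDCABDBDCBCABDBDCABD ⇒ BDC·BDC·ABD·BDC·BC·ABD·BDC·ABD·BDC·BC·ABD·BDC·BC·ABD·BBC·BDC·BC·BDC·BC·ABD·BDC·ABD·BBC·BDC·BC·BDC·BC·ABD·BBC·BDC·BC
    A ↦ BBC
    B ↦ BDC
    C ↦ ABD
    D ↦ BC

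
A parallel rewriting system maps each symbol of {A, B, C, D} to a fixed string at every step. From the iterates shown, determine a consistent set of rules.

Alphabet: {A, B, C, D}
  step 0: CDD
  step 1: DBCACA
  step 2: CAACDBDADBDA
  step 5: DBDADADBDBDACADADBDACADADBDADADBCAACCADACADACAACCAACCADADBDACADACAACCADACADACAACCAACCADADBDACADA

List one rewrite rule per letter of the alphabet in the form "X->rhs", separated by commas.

  step 1 ⇒ step 2: DBCACA ⇒ CA·AC·DB·DA·DB·DA
    A ↦ DA
    B ↦ AC
    C ↦ DB
    D ↦ CA

A->DA, B->AC, C->DB, D->CA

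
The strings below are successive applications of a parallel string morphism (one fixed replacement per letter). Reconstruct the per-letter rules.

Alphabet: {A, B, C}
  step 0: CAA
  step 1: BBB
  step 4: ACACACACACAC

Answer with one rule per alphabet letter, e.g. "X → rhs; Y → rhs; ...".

A->B, B->AC, C->B

  step 0 ⇒ step 1: CAA ⇒ B·B·B
    A ↦ B
    C ↦ B
    B ↦ AC  (constrained at step 1)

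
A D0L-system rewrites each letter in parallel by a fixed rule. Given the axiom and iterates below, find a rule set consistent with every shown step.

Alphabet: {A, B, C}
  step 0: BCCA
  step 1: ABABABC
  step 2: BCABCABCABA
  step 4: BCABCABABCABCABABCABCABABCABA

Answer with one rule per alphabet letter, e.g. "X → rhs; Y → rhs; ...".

A->BC, B->A, C->BA

  step 1 ⇒ step 2: ABABABC ⇒ BC·A·BC·A·BC·A·BA
    A ↦ BC
    B ↦ A
    C ↦ BA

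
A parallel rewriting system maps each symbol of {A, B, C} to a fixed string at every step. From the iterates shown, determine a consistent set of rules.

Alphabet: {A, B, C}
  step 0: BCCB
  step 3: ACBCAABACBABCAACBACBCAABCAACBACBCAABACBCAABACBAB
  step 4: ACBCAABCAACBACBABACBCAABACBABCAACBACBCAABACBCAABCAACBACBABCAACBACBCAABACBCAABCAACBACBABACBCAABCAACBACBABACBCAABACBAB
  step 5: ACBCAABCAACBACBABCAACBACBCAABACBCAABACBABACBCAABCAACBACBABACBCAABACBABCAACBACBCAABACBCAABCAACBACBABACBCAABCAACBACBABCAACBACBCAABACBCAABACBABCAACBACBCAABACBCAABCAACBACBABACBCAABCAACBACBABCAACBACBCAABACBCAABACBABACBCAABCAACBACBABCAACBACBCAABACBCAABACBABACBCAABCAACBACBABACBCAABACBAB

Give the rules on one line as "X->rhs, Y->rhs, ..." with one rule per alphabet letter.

  step 4 ⇒ step 5: ACBCAABCAACBACBABACBCAABACBABCAACBACBCAABACBCAABCAACBACBABCAACBACBCAABACBCAABCAACBACBABACBCAABCAACBACBABACBCAABACBAB ⇒ ACB·CA·AB·CA·ACB·ACB·AB·CA·ACB·ACB·CA·AB·ACB·CA·AB·ACB·AB·ACB·CA·AB·CA·ACB·ACB·AB·ACB·CA·AB·ACB·AB·CA·ACB·ACB·CA·AB·ACB·CA·AB·CA·ACB·ACB·AB·ACB·CA·AB·CA·ACB·ACB·AB·CA·ACB·ACB·CA·AB·ACB·CA·AB·ACB·AB·CA·ACB·ACB·CA·AB·ACB·CA·AB·CA·ACB·ACB·AB·ACB·CA·AB·CA·ACB·ACB·AB·CA·ACB·ACB·CA·AB·ACB·CA·AB·ACB·AB·ACB·CA·AB·CA·ACB·ACB·AB·CA·ACB·ACB·CA·AB·ACB·CA·AB·ACB·AB·ACB·CA·AB·CA·ACB·ACB·AB·ACB·CA·AB·ACB·AB
    A ↦ ACB
    B ↦ AB
    C ↦ CA

A->ACB, B->AB, C->CA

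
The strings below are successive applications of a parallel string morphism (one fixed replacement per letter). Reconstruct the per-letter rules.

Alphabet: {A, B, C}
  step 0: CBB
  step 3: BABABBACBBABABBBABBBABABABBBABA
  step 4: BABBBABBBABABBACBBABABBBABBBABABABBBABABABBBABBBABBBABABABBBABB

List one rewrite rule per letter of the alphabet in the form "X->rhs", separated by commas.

A->BB, B->BA, C->ACB

  step 3 ⇒ step 4: BABABBACBBABABBBABBBABABABBBABA ⇒ BA·BB·BA·BB·BA·BA·BB·ACB·BA·BA·BB·BA·BB·BA·BA·BA·BB·BA·BA·BA·BB·BA·BB·BA·BB·BA·BA·BA·BB·BA·BB
    A ↦ BB
    B ↦ BA
    C ↦ ACB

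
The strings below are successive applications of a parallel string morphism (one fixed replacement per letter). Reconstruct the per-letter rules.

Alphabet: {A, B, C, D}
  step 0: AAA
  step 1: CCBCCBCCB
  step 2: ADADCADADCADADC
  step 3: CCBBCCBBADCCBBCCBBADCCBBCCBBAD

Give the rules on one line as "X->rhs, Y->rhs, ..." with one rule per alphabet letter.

A->CCB, B->C, C->AD, D->B

  step 2 ⇒ step 3: ADADCADADCADADC ⇒ CCB·B·CCB·B·AD·CCB·B·CCB·B·AD·CCB·B·CCB·B·AD
    A ↦ CCB
    C ↦ AD
    D ↦ B
  step 1 ⇒ step 2: CCBCCBCCB ⇒ AD·AD·C·AD·AD·C·AD·AD·C
    B ↦ C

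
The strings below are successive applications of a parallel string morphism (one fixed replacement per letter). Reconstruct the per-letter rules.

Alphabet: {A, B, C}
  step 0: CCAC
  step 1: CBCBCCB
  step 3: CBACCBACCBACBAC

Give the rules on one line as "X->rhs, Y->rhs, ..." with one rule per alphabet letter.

A->C, B->A, C->CB

  step 0 ⇒ step 1: CCAC ⇒ CB·CB·C·CB
    A ↦ C
    C ↦ CB
    B ↦ A  (constrained at step 1)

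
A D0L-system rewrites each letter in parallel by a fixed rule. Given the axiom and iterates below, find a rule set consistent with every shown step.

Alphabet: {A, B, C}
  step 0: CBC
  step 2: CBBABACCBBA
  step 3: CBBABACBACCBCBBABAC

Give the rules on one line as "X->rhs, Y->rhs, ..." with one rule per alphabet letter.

  step 2 ⇒ step 3: CBBABACCBBA ⇒ CB·BA·BA·C·BA·C·CB·CB·BA·BA·C
    A ↦ C
    B ↦ BA
    C ↦ CB

A->C, B->BA, C->CB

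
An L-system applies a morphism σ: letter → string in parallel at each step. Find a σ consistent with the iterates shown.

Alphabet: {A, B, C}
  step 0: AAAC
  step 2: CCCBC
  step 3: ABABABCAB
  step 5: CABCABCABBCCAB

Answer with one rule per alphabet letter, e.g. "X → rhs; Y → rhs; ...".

  step 2 ⇒ step 3: CCCBC ⇒ AB·AB·AB·C·AB
    B ↦ C
    C ↦ AB
    A ↦ B  (constrained at step 0)

A->B, B->C, C->AB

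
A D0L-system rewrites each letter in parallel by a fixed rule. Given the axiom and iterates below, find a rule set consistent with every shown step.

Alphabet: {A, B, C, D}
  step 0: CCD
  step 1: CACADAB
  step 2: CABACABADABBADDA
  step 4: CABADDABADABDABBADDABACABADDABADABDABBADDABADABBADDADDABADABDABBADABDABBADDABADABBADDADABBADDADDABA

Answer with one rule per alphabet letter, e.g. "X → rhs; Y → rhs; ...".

A->BA, B->DDA, C->CA, D->DAB

  step 1 ⇒ step 2: CACADAB ⇒ CA·BA·CA·BA·DAB·BA·DDA
    A ↦ BA
    B ↦ DDA
    C ↦ CA
    D ↦ DAB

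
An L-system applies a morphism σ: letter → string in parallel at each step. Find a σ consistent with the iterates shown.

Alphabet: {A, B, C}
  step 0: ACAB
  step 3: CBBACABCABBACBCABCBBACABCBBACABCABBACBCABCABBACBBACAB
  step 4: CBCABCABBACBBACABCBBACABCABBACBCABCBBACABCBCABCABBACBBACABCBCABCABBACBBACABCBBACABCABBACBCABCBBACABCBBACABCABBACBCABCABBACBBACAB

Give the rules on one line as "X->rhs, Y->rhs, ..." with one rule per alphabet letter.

A->BA, B->CAB, C->CB

  step 3 ⇒ step 4: CBBACABCABBACBCABCBBACABCBBACABCABBACBCABCABBACBBACAB ⇒ CB·CAB·CAB·BA·CB·BA·CAB·CB·BA·CAB·CAB·BA·CB·CAB·CB·BA·CAB·CB·CAB·CAB·BA·CB·BA·CAB·CB·CAB·CAB·BA·CB·BA·CAB·CB·BA·CAB·CAB·BA·CB·CAB·CB·BA·CAB·CB·BA·CAB·CAB·BA·CB·CAB·CAB·BA·CB·BA·CAB
    A ↦ BA
    B ↦ CAB
    C ↦ CB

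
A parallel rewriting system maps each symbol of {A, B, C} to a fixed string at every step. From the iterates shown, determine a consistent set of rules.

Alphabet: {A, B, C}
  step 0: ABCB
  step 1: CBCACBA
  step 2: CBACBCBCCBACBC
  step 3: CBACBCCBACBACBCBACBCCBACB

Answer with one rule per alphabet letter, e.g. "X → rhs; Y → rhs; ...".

  step 2 ⇒ step 3: CBACBCBCCBACBC ⇒ CB·A·CBC·CB·A·CB·A·CB·CB·A·CBC·CB·A·CB
    A ↦ CBC
    B ↦ A
    C ↦ CB

A->CBC, B->A, C->CB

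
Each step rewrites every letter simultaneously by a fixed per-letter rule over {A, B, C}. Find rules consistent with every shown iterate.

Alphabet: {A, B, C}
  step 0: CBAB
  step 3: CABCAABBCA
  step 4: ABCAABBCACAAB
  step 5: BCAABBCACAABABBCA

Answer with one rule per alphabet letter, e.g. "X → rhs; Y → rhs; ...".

  step 4 ⇒ step 5: ABCAABBCACAAB ⇒ B·CA·A·B·B·CA·CA·A·B·A·B·B·CA
    A ↦ B
    B ↦ CA
    C ↦ A

A->B, B->CA, C->A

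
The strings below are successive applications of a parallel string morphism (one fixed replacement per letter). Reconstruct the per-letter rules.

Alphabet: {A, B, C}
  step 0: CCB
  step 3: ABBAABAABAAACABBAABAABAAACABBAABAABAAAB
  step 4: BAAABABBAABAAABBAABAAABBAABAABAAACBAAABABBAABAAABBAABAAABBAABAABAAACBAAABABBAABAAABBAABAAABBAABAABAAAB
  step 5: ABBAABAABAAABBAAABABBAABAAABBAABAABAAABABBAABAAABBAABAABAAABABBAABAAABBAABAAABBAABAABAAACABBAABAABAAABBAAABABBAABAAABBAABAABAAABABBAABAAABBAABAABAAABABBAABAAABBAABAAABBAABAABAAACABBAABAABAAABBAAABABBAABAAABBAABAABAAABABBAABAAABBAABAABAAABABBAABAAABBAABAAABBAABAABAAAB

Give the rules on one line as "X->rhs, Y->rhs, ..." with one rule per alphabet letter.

  step 4 ⇒ step 5: BAAABABBAABAAABBAABAAABBAABAABAAACBAAABABBAABAAABBAABAAABBAABAABAAACBAAABABBAABAAABBAABAAABBAABAABAAAB ⇒ AB·BAA·BAA·BAA·AB·BAA·AB·AB·BAA·BAA·AB·BAA·BAA·BAA·AB·AB·BAA·BAA·AB·BAA·BAA·BAA·AB·AB·BAA·BAA·AB·BAA·BAA·AB·BAA·BAA·BAA·AC·AB·BAA·BAA·BAA·AB·BAA·AB·AB·BAA·BAA·AB·BAA·BAA·BAA·AB·AB·BAA·BAA·AB·BAA·BAA·BAA·AB·AB·BAA·BAA·AB·BAA·BAA·AB·BAA·BAA·BAA·AC·AB·BAA·BAA·BAA·AB·BAA·AB·AB·BAA·BAA·AB·BAA·BAA·BAA·AB·AB·BAA·BAA·AB·BAA·BAA·BAA·AB·AB·BAA·BAA·AB·BAA·BAA·AB·BAA·BAA·BAA·AB
    A ↦ BAA
    B ↦ AB
    C ↦ AC

A->BAA, B->AB, C->AC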